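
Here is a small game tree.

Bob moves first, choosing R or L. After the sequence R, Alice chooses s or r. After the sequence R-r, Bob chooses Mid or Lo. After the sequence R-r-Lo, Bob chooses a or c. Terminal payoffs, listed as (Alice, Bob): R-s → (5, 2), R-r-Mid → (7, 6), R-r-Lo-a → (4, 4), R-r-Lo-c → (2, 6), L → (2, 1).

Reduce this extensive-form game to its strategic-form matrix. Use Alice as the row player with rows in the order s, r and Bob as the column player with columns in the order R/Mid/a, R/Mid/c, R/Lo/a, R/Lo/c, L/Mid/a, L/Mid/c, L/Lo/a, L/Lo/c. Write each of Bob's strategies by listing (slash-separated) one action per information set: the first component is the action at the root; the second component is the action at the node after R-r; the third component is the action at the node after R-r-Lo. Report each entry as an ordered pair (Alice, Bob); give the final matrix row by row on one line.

      R/Mid/a  R/Mid/c   R/Lo/a   R/Lo/c  L/Mid/a  L/Mid/c   L/Lo/a   L/Lo/c
   s    (5,2)    (5,2)    (5,2)    (5,2)    (2,1)    (2,1)    (2,1)    (2,1)
   r    (7,6)    (7,6)    (4,4)    (2,6)    (2,1)    (2,1)    (2,1)    (2,1)

s: (5,2) (5,2) (5,2) (5,2) (2,1) (2,1) (2,1) (2,1) | r: (7,6) (7,6) (4,4) (2,6) (2,1) (2,1) (2,1) (2,1)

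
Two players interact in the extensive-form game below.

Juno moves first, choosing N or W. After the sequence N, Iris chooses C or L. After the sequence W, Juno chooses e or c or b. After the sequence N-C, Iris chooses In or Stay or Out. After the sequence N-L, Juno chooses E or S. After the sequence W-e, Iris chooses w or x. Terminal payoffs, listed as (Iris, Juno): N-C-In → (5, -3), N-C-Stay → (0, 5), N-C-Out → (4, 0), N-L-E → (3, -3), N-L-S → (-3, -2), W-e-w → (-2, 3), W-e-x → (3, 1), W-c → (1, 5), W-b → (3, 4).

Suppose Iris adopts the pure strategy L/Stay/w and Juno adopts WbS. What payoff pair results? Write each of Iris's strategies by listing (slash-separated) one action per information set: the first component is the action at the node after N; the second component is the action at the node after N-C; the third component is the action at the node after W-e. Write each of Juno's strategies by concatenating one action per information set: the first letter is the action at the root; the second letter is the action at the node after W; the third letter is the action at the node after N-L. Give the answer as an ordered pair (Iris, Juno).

(3, 4)

Trace the play path from the root:
  Juno plays W
  Juno plays b at [W]
→ terminal payoff (3, 4).
(Iris's choice at the node after N is never reached on this path, so it doesn't affect the outcome.)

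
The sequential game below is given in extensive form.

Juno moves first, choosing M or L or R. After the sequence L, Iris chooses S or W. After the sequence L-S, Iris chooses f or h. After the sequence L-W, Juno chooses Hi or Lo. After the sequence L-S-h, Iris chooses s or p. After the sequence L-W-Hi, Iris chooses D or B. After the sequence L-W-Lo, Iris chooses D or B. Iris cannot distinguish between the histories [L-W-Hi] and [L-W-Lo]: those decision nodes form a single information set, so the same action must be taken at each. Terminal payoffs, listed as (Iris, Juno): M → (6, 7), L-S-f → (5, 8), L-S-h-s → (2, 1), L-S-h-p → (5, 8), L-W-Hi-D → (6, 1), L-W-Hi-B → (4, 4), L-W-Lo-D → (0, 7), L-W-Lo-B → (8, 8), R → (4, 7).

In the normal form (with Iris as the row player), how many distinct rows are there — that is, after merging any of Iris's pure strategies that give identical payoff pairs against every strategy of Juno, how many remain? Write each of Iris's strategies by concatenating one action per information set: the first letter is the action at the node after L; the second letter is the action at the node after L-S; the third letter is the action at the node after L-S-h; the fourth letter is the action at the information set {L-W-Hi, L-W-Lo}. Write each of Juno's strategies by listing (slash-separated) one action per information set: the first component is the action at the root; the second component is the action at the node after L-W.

4

Iris has 16 pure strategies: SfsD, SfsB, SfpD, SfpB, ShsD, ShsB, ShpD, ShpB, WfsD, WfsB, WfpD, WfpB, WhsD, WhsB, WhpD, WhpB. Columns: M/Hi, M/Lo, L/Hi, L/Lo, R/Hi, R/Lo.
{SfsD, SfsB, SfpD, SfpB, ShpD, ShpB} → row (6,7) (6,7) (5,8) (5,8) (4,7) (4,7)
{ShsD, ShsB} → row (6,7) (6,7) (2,1) (2,1) (4,7) (4,7)
{WfsD, WfpD, WhsD, WhpD} → row (6,7) (6,7) (6,1) (0,7) (4,7) (4,7)
{WfsB, WfpB, WhsB, WhpB} → row (6,7) (6,7) (4,4) (8,8) (4,7) (4,7)
That's 4 distinct rows out of 16 strategies.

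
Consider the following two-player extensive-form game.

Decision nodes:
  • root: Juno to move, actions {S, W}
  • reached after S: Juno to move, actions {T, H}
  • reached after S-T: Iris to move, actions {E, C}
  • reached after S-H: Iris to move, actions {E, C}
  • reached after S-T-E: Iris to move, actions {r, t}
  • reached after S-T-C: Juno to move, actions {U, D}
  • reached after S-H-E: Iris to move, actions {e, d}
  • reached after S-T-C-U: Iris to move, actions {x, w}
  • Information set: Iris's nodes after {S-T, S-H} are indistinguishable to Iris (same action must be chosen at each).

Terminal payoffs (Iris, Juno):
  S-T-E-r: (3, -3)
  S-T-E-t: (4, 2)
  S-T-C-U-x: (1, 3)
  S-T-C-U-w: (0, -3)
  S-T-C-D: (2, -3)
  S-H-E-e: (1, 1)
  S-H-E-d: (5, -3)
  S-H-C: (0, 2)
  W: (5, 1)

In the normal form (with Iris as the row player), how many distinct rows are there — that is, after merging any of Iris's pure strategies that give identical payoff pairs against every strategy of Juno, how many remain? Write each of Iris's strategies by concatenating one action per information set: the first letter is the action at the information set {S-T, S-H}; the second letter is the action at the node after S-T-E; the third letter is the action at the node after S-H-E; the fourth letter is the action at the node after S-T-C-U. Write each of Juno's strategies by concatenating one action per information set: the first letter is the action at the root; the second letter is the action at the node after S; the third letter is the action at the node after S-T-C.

6

Iris has 16 pure strategies: Erex, Erew, Erdx, Erdw, Etex, Etew, Etdx, Etdw, Crex, Crew, Crdx, Crdw, Ctex, Ctew, Ctdx, Ctdw. Columns: STU, STD, SHU, SHD, WTU, WTD, WHU, WHD.
{Erex, Erew} → row (3,-3) (3,-3) (1,1) (1,1) (5,1) (5,1) (5,1) (5,1)
{Erdx, Erdw} → row (3,-3) (3,-3) (5,-3) (5,-3) (5,1) (5,1) (5,1) (5,1)
{Etex, Etew} → row (4,2) (4,2) (1,1) (1,1) (5,1) (5,1) (5,1) (5,1)
{Etdx, Etdw} → row (4,2) (4,2) (5,-3) (5,-3) (5,1) (5,1) (5,1) (5,1)
{Crex, Crdx, Ctex, Ctdx} → row (1,3) (2,-3) (0,2) (0,2) (5,1) (5,1) (5,1) (5,1)
{Crew, Crdw, Ctew, Ctdw} → row (0,-3) (2,-3) (0,2) (0,2) (5,1) (5,1) (5,1) (5,1)
That's 6 distinct rows out of 16 strategies.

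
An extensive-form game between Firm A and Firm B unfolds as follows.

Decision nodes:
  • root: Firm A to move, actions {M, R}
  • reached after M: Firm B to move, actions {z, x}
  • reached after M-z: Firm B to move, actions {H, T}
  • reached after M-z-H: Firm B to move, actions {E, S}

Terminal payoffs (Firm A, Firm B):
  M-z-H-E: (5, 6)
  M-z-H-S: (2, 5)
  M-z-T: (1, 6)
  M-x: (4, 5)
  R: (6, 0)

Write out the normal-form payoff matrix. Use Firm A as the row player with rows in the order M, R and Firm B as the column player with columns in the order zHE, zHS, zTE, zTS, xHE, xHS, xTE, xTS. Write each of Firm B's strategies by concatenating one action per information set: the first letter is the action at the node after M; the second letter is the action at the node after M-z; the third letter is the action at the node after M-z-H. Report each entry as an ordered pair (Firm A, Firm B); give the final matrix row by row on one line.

Row M: zHE→(5,6), zHS→(2,5), zTE→(1,6), zTS→(1,6), xHE→(4,5), xHS→(4,5), xTE→(4,5), xTS→(4,5)
Row R: zHE→(6,0), zHS→(6,0), zTE→(6,0), zTS→(6,0), xHE→(6,0), xHS→(6,0), xTE→(6,0), xTS→(6,0)

M: (5,6) (2,5) (1,6) (1,6) (4,5) (4,5) (4,5) (4,5) | R: (6,0) (6,0) (6,0) (6,0) (6,0) (6,0) (6,0) (6,0)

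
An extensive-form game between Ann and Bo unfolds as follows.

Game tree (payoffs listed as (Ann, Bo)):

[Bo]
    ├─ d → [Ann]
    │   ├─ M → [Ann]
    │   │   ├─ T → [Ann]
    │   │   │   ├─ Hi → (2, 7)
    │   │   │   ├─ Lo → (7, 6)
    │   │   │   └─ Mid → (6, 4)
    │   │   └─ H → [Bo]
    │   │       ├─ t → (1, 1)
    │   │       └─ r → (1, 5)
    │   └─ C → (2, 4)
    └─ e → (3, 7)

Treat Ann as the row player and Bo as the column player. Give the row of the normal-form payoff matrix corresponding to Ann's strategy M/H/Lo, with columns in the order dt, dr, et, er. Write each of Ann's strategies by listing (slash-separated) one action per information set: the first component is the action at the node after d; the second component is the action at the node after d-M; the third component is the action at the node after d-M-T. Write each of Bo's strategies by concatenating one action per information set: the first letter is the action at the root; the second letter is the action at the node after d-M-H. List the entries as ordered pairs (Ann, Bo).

vs dt: Bo plays d → Ann plays M at [d] → Ann plays H at [d-M] → Bo plays t at [d-M-H] → (1, 1)
vs dr: Bo plays d → Ann plays M at [d] → Ann plays H at [d-M] → Bo plays r at [d-M-H] → (1, 5)
vs et: Bo plays e → (3, 7)
vs er: Bo plays e → (3, 7)

(1,1) (1,5) (3,7) (3,7)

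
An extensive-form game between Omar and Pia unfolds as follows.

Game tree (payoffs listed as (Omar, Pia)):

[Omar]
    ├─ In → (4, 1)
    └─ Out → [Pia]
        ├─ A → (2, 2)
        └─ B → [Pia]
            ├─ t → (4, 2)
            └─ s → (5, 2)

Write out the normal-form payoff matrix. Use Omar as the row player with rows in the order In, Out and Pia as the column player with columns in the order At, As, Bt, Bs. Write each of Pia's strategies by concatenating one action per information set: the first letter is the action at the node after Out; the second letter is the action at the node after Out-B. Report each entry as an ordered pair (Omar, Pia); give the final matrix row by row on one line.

In: (4,1) (4,1) (4,1) (4,1) | Out: (2,2) (2,2) (4,2) (5,2)

           At       As       Bt       Bs
  In    (4,1)    (4,1)    (4,1)    (4,1)
 Out    (2,2)    (2,2)    (4,2)    (5,2)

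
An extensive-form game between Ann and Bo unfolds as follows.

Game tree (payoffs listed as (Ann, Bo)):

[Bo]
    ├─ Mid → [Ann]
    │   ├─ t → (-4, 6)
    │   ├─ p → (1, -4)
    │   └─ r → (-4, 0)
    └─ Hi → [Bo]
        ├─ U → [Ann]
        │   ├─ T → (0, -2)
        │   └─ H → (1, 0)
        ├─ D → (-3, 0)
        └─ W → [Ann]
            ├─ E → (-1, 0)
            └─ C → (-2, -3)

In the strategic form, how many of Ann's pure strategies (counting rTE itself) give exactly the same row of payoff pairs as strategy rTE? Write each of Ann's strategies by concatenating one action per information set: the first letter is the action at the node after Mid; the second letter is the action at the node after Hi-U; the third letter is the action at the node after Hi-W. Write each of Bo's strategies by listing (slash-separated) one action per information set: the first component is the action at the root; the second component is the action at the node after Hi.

1

Row for rTE (columns Mid/U, Mid/D, Mid/W, Hi/U, Hi/D, Hi/W): (-4,0) (-4,0) (-4,0) (0,-2) (-3,0) (-1,0).
Every one of Ann's information sets is on the play path for some reply by Bo when Ann follows rTE.
Changing the action at any of them therefore changes at least one column, so only rTE itself gives this row.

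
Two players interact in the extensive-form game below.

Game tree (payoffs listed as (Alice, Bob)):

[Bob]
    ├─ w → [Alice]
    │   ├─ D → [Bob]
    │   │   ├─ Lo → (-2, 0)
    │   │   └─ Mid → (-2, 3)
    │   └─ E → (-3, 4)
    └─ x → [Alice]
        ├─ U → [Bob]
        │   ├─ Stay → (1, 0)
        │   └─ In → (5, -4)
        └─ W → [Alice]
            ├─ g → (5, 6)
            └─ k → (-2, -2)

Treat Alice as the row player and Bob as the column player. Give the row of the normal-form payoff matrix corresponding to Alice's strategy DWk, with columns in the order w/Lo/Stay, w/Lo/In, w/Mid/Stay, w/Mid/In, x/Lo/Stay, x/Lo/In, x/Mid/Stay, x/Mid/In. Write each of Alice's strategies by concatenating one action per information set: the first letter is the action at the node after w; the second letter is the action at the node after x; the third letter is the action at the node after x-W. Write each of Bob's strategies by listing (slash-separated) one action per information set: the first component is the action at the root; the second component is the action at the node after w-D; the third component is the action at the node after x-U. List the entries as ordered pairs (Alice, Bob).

(-2,0) (-2,0) (-2,3) (-2,3) (-2,-2) (-2,-2) (-2,-2) (-2,-2)

vs w/Lo/Stay: Bob plays w → Alice plays D at [w] → Bob plays Lo at [w-D] → (-2, 0)
vs w/Lo/In: Bob plays w → Alice plays D at [w] → Bob plays Lo at [w-D] → (-2, 0)
vs w/Mid/Stay: Bob plays w → Alice plays D at [w] → Bob plays Mid at [w-D] → (-2, 3)
vs w/Mid/In: Bob plays w → Alice plays D at [w] → Bob plays Mid at [w-D] → (-2, 3)
vs x/Lo/Stay: Bob plays x → Alice plays W at [x] → Alice plays k at [x-W] → (-2, -2)
vs x/Lo/In: Bob plays x → Alice plays W at [x] → Alice plays k at [x-W] → (-2, -2)
vs x/Mid/Stay: Bob plays x → Alice plays W at [x] → Alice plays k at [x-W] → (-2, -2)
vs x/Mid/In: Bob plays x → Alice plays W at [x] → Alice plays k at [x-W] → (-2, -2)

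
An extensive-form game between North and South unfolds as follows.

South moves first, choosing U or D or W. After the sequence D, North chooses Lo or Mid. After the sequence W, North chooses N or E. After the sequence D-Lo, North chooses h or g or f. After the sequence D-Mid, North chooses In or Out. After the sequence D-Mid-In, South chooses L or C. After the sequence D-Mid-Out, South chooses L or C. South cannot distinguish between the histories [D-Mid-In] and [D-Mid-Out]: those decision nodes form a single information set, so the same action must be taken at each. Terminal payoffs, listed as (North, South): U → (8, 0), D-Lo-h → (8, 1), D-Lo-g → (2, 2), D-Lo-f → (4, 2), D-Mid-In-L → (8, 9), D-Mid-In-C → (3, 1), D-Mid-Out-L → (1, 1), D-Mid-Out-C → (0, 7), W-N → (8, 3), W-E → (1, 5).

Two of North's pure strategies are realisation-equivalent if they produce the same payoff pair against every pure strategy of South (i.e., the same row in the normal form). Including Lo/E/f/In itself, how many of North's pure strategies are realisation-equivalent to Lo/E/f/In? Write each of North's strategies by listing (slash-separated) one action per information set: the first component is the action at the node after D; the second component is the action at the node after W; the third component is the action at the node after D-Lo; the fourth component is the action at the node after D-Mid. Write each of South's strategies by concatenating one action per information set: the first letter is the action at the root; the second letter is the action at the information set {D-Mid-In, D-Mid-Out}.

2

Row for Lo/E/f/In (columns UL, UC, DL, DC, WL, WC): (8,0) (8,0) (4,2) (4,2) (1,5) (1,5).
Under Lo/E/f/In, North's choice at the node after D-Mid can never be reached regardless of what South does, so varying those choices leaves every outcome unchanged.
Holding the reachable choices fixed and varying the unreachable one freely already gives 2 equivalent strategies.
No other strategy reproduces this row, so those 2 are the full class: Lo/E/f/In, Lo/E/f/Out.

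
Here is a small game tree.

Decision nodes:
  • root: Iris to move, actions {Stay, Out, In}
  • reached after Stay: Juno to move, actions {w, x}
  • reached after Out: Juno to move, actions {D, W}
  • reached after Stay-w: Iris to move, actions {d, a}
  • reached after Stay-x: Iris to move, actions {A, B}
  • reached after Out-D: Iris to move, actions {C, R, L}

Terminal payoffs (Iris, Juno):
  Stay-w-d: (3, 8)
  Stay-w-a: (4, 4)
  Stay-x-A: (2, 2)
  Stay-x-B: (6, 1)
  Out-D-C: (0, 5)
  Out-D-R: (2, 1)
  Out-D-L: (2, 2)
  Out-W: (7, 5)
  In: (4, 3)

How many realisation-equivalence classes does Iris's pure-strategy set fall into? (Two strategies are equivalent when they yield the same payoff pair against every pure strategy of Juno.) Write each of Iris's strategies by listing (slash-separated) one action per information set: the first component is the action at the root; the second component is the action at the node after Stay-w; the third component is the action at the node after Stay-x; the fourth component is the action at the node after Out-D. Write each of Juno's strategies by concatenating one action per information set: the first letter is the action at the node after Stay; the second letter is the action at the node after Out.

8

Iris has 36 pure strategies: Stay/d/A/C, Stay/d/A/R, Stay/d/A/L, Stay/d/B/C, Stay/d/B/R, Stay/d/B/L, Stay/a/A/C, Stay/a/A/R, Stay/a/A/L, Stay/a/B/C, Stay/a/B/R, Stay/a/B/L, Out/d/A/C, Out/d/A/R, Out/d/A/L, Out/d/B/C, Out/d/B/R, Out/d/B/L, Out/a/A/C, Out/a/A/R, Out/a/A/L, Out/a/B/C, Out/a/B/R, Out/a/B/L, In/d/A/C, In/d/A/R, In/d/A/L, In/d/B/C, In/d/B/R, In/d/B/L, In/a/A/C, In/a/A/R, In/a/A/L, In/a/B/C, In/a/B/R, In/a/B/L. Columns: wD, wW, xD, xW.
{Stay/d/A/C, Stay/d/A/R, Stay/d/A/L} → row (3,8) (3,8) (2,2) (2,2)
{Stay/d/B/C, Stay/d/B/R, Stay/d/B/L} → row (3,8) (3,8) (6,1) (6,1)
{Stay/a/A/C, Stay/a/A/R, Stay/a/A/L} → row (4,4) (4,4) (2,2) (2,2)
{Stay/a/B/C, Stay/a/B/R, Stay/a/B/L} → row (4,4) (4,4) (6,1) (6,1)
{Out/d/A/C, Out/d/B/C, Out/a/A/C, Out/a/B/C} → row (0,5) (7,5) (0,5) (7,5)
{Out/d/A/R, Out/d/B/R, Out/a/A/R, Out/a/B/R} → row (2,1) (7,5) (2,1) (7,5)
{Out/d/A/L, Out/d/B/L, Out/a/A/L, Out/a/B/L} → row (2,2) (7,5) (2,2) (7,5)
{In/d/A/C, In/d/A/R, In/d/A/L, In/d/B/C, In/d/B/R, In/d/B/L, In/a/A/C, In/a/A/R, In/a/A/L, In/a/B/C, In/a/B/R, In/a/B/L} → row (4,3) (4,3) (4,3) (4,3)
That's 8 distinct rows out of 36 strategies.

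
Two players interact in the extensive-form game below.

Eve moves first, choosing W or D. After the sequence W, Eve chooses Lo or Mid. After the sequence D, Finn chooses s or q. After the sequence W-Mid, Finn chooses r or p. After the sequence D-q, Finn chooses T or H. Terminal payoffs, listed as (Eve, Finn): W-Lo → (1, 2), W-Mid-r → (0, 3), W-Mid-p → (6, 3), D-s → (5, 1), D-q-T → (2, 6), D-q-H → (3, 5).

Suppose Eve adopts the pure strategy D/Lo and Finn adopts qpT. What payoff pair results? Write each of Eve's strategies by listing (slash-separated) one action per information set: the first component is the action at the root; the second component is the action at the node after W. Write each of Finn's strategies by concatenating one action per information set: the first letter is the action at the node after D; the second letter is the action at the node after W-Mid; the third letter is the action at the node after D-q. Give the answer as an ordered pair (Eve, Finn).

Trace the play path from the root:
  Eve plays D
  Finn plays q at [D]
  Finn plays T at [D-q]
→ terminal payoff (2, 6).
(Eve's choice at the node after W is never reached on this path, so it doesn't affect the outcome.)

(2, 6)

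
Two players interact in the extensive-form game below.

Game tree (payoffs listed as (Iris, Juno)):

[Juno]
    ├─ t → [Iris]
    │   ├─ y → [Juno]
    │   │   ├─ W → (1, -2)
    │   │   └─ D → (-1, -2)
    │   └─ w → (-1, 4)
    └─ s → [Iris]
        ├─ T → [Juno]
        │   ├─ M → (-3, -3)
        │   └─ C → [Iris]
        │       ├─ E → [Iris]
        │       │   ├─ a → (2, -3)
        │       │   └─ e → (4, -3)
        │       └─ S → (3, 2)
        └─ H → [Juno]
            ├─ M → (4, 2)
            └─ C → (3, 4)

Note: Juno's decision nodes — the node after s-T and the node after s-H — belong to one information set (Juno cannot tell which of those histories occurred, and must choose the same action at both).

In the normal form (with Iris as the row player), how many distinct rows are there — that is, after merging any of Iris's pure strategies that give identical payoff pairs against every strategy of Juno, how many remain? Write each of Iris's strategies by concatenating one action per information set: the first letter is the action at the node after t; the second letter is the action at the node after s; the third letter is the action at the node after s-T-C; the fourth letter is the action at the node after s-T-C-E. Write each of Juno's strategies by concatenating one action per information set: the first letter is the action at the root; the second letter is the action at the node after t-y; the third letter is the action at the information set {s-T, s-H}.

8

Iris has 16 pure strategies: yTEa, yTEe, yTSa, yTSe, yHEa, yHEe, yHSa, yHSe, wTEa, wTEe, wTSa, wTSe, wHEa, wHEe, wHSa, wHSe. Columns: tWM, tWC, tDM, tDC, sWM, sWC, sDM, sDC.
{yTEa} → row (1,-2) (1,-2) (-1,-2) (-1,-2) (-3,-3) (2,-3) (-3,-3) (2,-3)
{yTEe} → row (1,-2) (1,-2) (-1,-2) (-1,-2) (-3,-3) (4,-3) (-3,-3) (4,-3)
{yTSa, yTSe} → row (1,-2) (1,-2) (-1,-2) (-1,-2) (-3,-3) (3,2) (-3,-3) (3,2)
{yHEa, yHEe, yHSa, yHSe} → row (1,-2) (1,-2) (-1,-2) (-1,-2) (4,2) (3,4) (4,2) (3,4)
{wTEa} → row (-1,4) (-1,4) (-1,4) (-1,4) (-3,-3) (2,-3) (-3,-3) (2,-3)
{wTEe} → row (-1,4) (-1,4) (-1,4) (-1,4) (-3,-3) (4,-3) (-3,-3) (4,-3)
{wTSa, wTSe} → row (-1,4) (-1,4) (-1,4) (-1,4) (-3,-3) (3,2) (-3,-3) (3,2)
{wHEa, wHEe, wHSa, wHSe} → row (-1,4) (-1,4) (-1,4) (-1,4) (4,2) (3,4) (4,2) (3,4)
That's 8 distinct rows out of 16 strategies.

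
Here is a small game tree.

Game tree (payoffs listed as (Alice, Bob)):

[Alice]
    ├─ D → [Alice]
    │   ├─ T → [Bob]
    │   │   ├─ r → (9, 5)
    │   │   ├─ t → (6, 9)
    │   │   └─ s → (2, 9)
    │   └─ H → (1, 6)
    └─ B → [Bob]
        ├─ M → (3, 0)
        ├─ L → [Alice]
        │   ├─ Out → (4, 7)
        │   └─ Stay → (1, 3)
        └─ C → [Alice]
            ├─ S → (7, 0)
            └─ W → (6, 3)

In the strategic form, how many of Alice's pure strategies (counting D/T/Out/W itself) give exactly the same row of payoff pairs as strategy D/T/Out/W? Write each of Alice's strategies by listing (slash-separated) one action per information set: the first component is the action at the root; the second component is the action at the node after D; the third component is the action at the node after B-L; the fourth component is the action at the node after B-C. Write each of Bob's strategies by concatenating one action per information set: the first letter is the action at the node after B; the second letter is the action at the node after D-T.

4

Row for D/T/Out/W (columns Mr, Mt, Ms, Lr, Lt, Ls, Cr, Ct, Cs): (9,5) (6,9) (2,9) (9,5) (6,9) (2,9) (9,5) (6,9) (2,9).
Under D/T/Out/W, Alice's choice at the node after B-L and at the node after B-C can never be reached regardless of what Bob does, so varying those choices leaves every outcome unchanged.
Holding the reachable choices fixed and varying the unreachable ones freely already gives 2 × 2 = 4 equivalent strategies.
No other strategy reproduces this row, so those 4 are the full class: D/T/Out/S, D/T/Out/W, D/T/Stay/S, D/T/Stay/W.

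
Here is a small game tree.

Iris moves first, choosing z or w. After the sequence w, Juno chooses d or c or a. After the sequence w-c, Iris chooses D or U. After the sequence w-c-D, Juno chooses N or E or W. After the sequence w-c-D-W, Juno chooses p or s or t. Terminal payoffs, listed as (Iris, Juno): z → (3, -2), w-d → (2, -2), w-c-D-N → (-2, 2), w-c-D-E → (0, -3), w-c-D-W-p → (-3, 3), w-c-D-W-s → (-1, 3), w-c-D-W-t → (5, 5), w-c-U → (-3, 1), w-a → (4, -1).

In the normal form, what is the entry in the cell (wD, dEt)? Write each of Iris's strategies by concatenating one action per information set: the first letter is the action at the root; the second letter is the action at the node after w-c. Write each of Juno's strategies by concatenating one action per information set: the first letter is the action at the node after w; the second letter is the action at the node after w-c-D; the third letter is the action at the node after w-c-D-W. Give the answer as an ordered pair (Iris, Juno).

(2, -2)

Trace the play path from the root:
  Iris plays w
  Juno plays d at [w]
→ terminal payoff (2, -2).
(Iris's choice at the node after w-c is never reached on this path, so it doesn't affect the outcome.)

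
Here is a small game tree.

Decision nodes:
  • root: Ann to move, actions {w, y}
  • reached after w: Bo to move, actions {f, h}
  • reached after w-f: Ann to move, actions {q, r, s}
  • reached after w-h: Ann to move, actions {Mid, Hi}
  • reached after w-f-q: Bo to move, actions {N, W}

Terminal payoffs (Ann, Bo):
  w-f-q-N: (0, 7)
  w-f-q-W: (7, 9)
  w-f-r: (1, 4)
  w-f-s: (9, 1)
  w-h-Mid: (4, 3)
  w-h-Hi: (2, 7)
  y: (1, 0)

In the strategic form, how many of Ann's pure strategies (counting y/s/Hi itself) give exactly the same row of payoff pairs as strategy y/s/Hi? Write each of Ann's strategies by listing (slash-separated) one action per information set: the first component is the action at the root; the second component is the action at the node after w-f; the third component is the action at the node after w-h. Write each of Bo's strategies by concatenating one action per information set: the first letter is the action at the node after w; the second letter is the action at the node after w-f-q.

Row for y/s/Hi (columns fN, fW, hN, hW): (1,0) (1,0) (1,0) (1,0).
Under y/s/Hi, Ann's choice at the node after w-f and at the node after w-h can never be reached regardless of what Bo does, so varying those choices leaves every outcome unchanged.
Holding the reachable choices fixed and varying the unreachable ones freely already gives 3 × 2 = 6 equivalent strategies.
No other strategy reproduces this row, so those 6 are the full class: y/q/Mid, y/q/Hi, y/r/Mid, y/r/Hi, y/s/Mid, y/s/Hi.

6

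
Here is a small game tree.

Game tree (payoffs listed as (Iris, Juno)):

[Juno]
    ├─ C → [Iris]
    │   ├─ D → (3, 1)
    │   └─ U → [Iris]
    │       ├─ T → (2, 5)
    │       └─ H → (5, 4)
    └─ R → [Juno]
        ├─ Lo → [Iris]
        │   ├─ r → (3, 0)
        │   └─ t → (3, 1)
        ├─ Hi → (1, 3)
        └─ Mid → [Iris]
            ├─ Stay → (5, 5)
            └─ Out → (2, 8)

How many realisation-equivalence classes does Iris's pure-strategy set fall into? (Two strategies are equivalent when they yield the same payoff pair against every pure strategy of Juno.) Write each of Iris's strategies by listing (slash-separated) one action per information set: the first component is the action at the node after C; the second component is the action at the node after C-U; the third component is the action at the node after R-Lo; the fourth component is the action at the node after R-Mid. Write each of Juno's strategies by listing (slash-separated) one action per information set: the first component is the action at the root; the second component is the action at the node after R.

12

Iris has 16 pure strategies: D/T/r/Stay, D/T/r/Out, D/T/t/Stay, D/T/t/Out, D/H/r/Stay, D/H/r/Out, D/H/t/Stay, D/H/t/Out, U/T/r/Stay, U/T/r/Out, U/T/t/Stay, U/T/t/Out, U/H/r/Stay, U/H/r/Out, U/H/t/Stay, U/H/t/Out. Columns: C/Lo, C/Hi, C/Mid, R/Lo, R/Hi, R/Mid.
{D/T/r/Stay, D/H/r/Stay} → row (3,1) (3,1) (3,1) (3,0) (1,3) (5,5)
{D/T/r/Out, D/H/r/Out} → row (3,1) (3,1) (3,1) (3,0) (1,3) (2,8)
{D/T/t/Stay, D/H/t/Stay} → row (3,1) (3,1) (3,1) (3,1) (1,3) (5,5)
{D/T/t/Out, D/H/t/Out} → row (3,1) (3,1) (3,1) (3,1) (1,3) (2,8)
{U/T/r/Stay} → row (2,5) (2,5) (2,5) (3,0) (1,3) (5,5)
{U/T/r/Out} → row (2,5) (2,5) (2,5) (3,0) (1,3) (2,8)
{U/T/t/Stay} → row (2,5) (2,5) (2,5) (3,1) (1,3) (5,5)
{U/T/t/Out} → row (2,5) (2,5) (2,5) (3,1) (1,3) (2,8)
{U/H/r/Stay} → row (5,4) (5,4) (5,4) (3,0) (1,3) (5,5)
{U/H/r/Out} → row (5,4) (5,4) (5,4) (3,0) (1,3) (2,8)
{U/H/t/Stay} → row (5,4) (5,4) (5,4) (3,1) (1,3) (5,5)
{U/H/t/Out} → row (5,4) (5,4) (5,4) (3,1) (1,3) (2,8)
That's 12 distinct rows out of 16 strategies.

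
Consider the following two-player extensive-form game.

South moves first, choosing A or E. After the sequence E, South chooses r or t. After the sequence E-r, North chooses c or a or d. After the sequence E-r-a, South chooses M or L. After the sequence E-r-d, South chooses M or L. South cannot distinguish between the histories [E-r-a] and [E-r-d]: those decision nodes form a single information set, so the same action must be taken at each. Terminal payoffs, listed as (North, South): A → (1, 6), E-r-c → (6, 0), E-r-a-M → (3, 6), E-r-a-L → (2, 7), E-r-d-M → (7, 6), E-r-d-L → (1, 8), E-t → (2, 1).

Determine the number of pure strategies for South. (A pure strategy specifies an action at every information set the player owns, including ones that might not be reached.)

8

South owns the root with actions {A, E} — two choices.
South owns the node after E with actions {r, t} — two choices.
South owns the information set {E-r-a, E-r-d} with actions {M, L} — two choices.
A pure strategy fixes one action at each information set independently, so the count is the product 2 × 2 × 2 = 8.
(For reference, North has 3 pure strategies, giving a 8×3 normal-form matrix.)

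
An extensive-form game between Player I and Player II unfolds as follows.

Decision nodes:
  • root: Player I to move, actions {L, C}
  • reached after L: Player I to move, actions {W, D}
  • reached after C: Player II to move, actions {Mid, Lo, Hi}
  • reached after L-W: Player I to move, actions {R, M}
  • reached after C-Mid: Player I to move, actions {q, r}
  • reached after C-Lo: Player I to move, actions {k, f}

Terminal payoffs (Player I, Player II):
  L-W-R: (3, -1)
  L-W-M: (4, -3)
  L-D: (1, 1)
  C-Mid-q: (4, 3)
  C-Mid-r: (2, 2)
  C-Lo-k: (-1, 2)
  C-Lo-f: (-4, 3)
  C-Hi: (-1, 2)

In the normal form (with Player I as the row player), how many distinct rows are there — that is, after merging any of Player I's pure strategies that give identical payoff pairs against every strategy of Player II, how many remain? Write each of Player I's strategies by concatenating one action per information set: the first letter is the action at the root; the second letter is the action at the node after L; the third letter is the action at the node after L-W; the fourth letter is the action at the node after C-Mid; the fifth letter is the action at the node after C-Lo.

7

Player I has 32 pure strategies: LWRqk, LWRqf, LWRrk, LWRrf, LWMqk, LWMqf, LWMrk, LWMrf, LDRqk, LDRqf, LDRrk, LDRrf, LDMqk, LDMqf, LDMrk, LDMrf, CWRqk, CWRqf, CWRrk, CWRrf, CWMqk, CWMqf, CWMrk, CWMrf, CDRqk, CDRqf, CDRrk, CDRrf, CDMqk, CDMqf, CDMrk, CDMrf. Columns: Mid, Lo, Hi.
{LWRqk, LWRqf, LWRrk, LWRrf} → row (3,-1) (3,-1) (3,-1)
{LWMqk, LWMqf, LWMrk, LWMrf} → row (4,-3) (4,-3) (4,-3)
{LDRqk, LDRqf, LDRrk, LDRrf, LDMqk, LDMqf, LDMrk, LDMrf} → row (1,1) (1,1) (1,1)
{CWRqk, CWMqk, CDRqk, CDMqk} → row (4,3) (-1,2) (-1,2)
{CWRqf, CWMqf, CDRqf, CDMqf} → row (4,3) (-4,3) (-1,2)
{CWRrk, CWMrk, CDRrk, CDMrk} → row (2,2) (-1,2) (-1,2)
{CWRrf, CWMrf, CDRrf, CDMrf} → row (2,2) (-4,3) (-1,2)
That's 7 distinct rows out of 32 strategies.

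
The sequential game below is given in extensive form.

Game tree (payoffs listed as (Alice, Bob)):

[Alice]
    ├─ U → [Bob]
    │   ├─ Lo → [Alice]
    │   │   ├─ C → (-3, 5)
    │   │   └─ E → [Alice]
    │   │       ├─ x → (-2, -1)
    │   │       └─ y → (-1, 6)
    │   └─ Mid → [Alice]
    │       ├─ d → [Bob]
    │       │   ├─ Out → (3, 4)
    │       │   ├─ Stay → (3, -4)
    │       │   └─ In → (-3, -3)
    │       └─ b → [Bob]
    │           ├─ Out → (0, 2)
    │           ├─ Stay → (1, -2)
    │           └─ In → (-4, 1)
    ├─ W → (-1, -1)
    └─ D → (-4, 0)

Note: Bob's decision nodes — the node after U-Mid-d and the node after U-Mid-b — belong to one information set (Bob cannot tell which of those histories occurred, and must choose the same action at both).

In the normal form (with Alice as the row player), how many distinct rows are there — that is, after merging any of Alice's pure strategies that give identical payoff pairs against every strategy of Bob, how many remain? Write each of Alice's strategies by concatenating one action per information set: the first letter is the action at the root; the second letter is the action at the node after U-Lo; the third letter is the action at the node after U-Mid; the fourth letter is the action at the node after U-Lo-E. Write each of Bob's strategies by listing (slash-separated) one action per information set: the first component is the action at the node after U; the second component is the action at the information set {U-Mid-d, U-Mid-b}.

8

Alice has 24 pure strategies: UCdx, UCdy, UCbx, UCby, UEdx, UEdy, UEbx, UEby, WCdx, WCdy, WCbx, WCby, WEdx, WEdy, WEbx, WEby, DCdx, DCdy, DCbx, DCby, DEdx, DEdy, DEbx, DEby. Columns: Lo/Out, Lo/Stay, Lo/In, Mid/Out, Mid/Stay, Mid/In.
{UCdx, UCdy} → row (-3,5) (-3,5) (-3,5) (3,4) (3,-4) (-3,-3)
{UCbx, UCby} → row (-3,5) (-3,5) (-3,5) (0,2) (1,-2) (-4,1)
{UEdx} → row (-2,-1) (-2,-1) (-2,-1) (3,4) (3,-4) (-3,-3)
{UEdy} → row (-1,6) (-1,6) (-1,6) (3,4) (3,-4) (-3,-3)
{UEbx} → row (-2,-1) (-2,-1) (-2,-1) (0,2) (1,-2) (-4,1)
{UEby} → row (-1,6) (-1,6) (-1,6) (0,2) (1,-2) (-4,1)
{WCdx, WCdy, WCbx, WCby, WEdx, WEdy, WEbx, WEby} → row (-1,-1) (-1,-1) (-1,-1) (-1,-1) (-1,-1) (-1,-1)
{DCdx, DCdy, DCbx, DCby, DEdx, DEdy, DEbx, DEby} → row (-4,0) (-4,0) (-4,0) (-4,0) (-4,0) (-4,0)
That's 8 distinct rows out of 24 strategies.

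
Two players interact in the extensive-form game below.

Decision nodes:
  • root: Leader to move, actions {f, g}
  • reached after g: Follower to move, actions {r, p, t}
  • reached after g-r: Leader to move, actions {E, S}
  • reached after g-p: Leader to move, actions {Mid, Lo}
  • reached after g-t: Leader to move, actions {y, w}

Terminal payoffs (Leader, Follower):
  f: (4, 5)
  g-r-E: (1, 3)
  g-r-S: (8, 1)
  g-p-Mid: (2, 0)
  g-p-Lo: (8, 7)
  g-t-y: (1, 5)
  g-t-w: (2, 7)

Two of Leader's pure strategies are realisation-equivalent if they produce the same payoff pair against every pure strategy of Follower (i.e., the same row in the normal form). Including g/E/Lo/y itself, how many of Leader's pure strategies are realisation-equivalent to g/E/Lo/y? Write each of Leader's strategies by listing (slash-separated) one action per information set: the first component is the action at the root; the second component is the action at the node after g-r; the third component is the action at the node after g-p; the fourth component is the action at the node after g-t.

Row for g/E/Lo/y (columns r, p, t): (1,3) (8,7) (1,5).
Every one of Leader's information sets is on the play path for some reply by Follower when Leader follows g/E/Lo/y.
Changing the action at any of them therefore changes at least one column, so only g/E/Lo/y itself gives this row.

1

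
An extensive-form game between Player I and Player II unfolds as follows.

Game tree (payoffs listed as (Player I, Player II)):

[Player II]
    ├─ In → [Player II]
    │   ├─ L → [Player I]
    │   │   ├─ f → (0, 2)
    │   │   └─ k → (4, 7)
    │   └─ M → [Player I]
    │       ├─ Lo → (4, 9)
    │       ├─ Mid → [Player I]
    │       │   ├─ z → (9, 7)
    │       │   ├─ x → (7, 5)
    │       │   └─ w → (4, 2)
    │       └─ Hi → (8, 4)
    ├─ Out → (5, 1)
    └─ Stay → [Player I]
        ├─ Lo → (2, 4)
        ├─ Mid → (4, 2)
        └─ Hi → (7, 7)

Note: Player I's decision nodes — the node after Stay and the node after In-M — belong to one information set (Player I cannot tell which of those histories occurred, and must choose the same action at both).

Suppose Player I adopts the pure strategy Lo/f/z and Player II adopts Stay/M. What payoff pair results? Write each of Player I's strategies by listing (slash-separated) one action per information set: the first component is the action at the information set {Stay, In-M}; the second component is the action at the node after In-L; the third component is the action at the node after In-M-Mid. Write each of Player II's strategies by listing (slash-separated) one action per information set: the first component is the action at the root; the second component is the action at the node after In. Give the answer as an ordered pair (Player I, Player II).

Trace the play path from the root:
  Player II plays Stay
  Player I plays Lo at [Stay]
→ terminal payoff (2, 4).
(Player I's choice at the node after In-L is never reached on this path, so it doesn't affect the outcome.)

(2, 4)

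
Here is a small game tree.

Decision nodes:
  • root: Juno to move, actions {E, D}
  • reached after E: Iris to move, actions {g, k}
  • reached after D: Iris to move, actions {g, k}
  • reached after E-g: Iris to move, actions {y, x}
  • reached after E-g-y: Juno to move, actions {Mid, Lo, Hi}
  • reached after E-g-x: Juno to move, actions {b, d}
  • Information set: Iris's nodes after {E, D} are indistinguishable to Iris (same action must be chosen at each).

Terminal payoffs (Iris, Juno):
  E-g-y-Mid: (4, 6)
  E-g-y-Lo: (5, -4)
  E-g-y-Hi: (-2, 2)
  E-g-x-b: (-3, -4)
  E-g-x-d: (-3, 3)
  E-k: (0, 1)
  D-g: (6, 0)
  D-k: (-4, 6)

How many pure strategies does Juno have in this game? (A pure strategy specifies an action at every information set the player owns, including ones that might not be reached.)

Juno owns the root with actions {E, D} — two choices.
Juno owns the node after E-g-y with actions {Mid, Lo, Hi} — three choices.
Juno owns the node after E-g-x with actions {b, d} — two choices.
A pure strategy fixes one action at each information set independently, so the count is the product 2 × 3 × 2 = 12.

12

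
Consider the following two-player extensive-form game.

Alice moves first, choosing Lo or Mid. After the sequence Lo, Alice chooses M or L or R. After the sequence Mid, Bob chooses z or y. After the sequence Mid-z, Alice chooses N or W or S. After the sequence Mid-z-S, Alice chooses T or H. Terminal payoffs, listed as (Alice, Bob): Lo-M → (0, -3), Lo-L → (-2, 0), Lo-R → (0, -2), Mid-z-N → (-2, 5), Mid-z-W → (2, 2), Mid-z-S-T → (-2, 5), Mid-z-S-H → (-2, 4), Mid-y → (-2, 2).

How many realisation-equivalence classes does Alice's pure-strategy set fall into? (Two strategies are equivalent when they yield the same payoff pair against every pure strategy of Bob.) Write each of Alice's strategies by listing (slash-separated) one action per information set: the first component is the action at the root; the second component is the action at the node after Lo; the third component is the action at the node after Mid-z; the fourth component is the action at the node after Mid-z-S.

Alice has 36 pure strategies: Lo/M/N/T, Lo/M/N/H, Lo/M/W/T, Lo/M/W/H, Lo/M/S/T, Lo/M/S/H, Lo/L/N/T, Lo/L/N/H, Lo/L/W/T, Lo/L/W/H, Lo/L/S/T, Lo/L/S/H, Lo/R/N/T, Lo/R/N/H, Lo/R/W/T, Lo/R/W/H, Lo/R/S/T, Lo/R/S/H, Mid/M/N/T, Mid/M/N/H, Mid/M/W/T, Mid/M/W/H, Mid/M/S/T, Mid/M/S/H, Mid/L/N/T, Mid/L/N/H, Mid/L/W/T, Mid/L/W/H, Mid/L/S/T, Mid/L/S/H, Mid/R/N/T, Mid/R/N/H, Mid/R/W/T, Mid/R/W/H, Mid/R/S/T, Mid/R/S/H. Columns: z, y.
{Lo/M/N/T, Lo/M/N/H, Lo/M/W/T, Lo/M/W/H, Lo/M/S/T, Lo/M/S/H} → row (0,-3) (0,-3)
{Lo/L/N/T, Lo/L/N/H, Lo/L/W/T, Lo/L/W/H, Lo/L/S/T, Lo/L/S/H} → row (-2,0) (-2,0)
{Lo/R/N/T, Lo/R/N/H, Lo/R/W/T, Lo/R/W/H, Lo/R/S/T, Lo/R/S/H} → row (0,-2) (0,-2)
{Mid/M/N/T, Mid/M/N/H, Mid/M/S/T, Mid/L/N/T, Mid/L/N/H, Mid/L/S/T, Mid/R/N/T, Mid/R/N/H, Mid/R/S/T} → row (-2,5) (-2,2)
{Mid/M/W/T, Mid/M/W/H, Mid/L/W/T, Mid/L/W/H, Mid/R/W/T, Mid/R/W/H} → row (2,2) (-2,2)
{Mid/M/S/H, Mid/L/S/H, Mid/R/S/H} → row (-2,4) (-2,2)
That's 6 distinct rows out of 36 strategies.

6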